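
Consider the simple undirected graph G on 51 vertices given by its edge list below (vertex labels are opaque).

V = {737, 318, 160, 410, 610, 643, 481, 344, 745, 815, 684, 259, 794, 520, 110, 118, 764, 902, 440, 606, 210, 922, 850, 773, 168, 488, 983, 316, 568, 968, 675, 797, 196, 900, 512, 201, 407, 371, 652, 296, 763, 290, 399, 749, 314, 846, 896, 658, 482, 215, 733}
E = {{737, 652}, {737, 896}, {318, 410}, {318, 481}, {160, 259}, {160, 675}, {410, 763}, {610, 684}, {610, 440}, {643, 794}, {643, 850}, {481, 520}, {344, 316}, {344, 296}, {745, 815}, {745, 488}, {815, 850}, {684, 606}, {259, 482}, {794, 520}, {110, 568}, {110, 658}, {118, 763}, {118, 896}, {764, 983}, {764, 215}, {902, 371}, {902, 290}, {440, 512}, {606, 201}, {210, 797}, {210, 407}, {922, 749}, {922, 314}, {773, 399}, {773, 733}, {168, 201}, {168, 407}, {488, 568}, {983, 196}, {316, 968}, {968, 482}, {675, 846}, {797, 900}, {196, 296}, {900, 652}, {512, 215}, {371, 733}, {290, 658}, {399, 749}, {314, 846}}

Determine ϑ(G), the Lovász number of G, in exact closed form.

51*cos(pi/51)/(cos(pi/51) + 1)

deg(652) = 2; N(652) = {737, 900}.
N(643) = {794, 850}, |N(643)| = 2.
N(196) = {983, 296}, |N(196)| = 2.
deg(440) = 2; N(440) = {610, 512}.
G on 51 vertices is 2-regular; the odd cycle C_{51}.
The 26 distinct eigenvalues: [2.0, 1.98484, 1.93959, 1.86494, 1.76202, 1.63239, 1.47802, 1.30124, 1.10473, 0.89148, 0.66471, 0.42787, 0.18454, -0.06159, -0.30678, -0.54733, -0.77957, -1.0, -1.20527, -1.39227, -1.55816, -1.70043, -1.81693, -1.90588, -1.96595, -1.99621].
ϑ = −N·λ_min/(λ_max−λ_min) = −51·(-2*cos(pi/51))/(2−(-2*cos(pi/51))) = 51*cos(pi/51)/(cos(pi/51) + 1).
ϑ(G) ≈ 25.4757945.
Lovász sandwich 25 ≤ 51*cos(pi/51)/(cos(pi/51) + 1) ≤ 26: both strict.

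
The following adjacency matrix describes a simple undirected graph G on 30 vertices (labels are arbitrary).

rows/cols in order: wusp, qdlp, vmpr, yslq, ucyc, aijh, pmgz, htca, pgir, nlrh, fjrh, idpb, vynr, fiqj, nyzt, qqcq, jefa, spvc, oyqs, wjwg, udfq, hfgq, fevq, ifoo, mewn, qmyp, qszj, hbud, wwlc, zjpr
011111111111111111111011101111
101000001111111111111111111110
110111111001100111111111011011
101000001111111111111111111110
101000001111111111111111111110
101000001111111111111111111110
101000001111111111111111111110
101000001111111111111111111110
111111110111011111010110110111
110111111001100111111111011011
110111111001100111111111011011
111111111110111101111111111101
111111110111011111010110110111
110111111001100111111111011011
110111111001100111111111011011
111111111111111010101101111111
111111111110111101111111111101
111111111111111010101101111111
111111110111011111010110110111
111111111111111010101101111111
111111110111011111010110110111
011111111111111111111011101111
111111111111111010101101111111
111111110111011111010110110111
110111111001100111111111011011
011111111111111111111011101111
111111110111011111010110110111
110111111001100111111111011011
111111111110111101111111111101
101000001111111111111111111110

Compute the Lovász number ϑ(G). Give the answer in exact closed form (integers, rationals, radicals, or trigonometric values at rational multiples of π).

7

N(hbud) = {wusp, qdlp, yslq, ucyc, aijh, pmgz, htca, pgir, idpb, vynr, qqcq, jefa, spvc, oyqs, wjwg, udfq, hfgq, fevq, ifoo, qmyp, qszj, wwlc, zjpr}, |N(hbud)| = 23.
deg(zjpr) = 23; N(zjpr) = {wusp, vmpr, pgir, nlrh, fjrh, idpb, vynr, fiqj, nyzt, qqcq, jefa, spvc, oyqs, wjwg, udfq, hfgq, fevq, ifoo, mewn, qmyp, qszj, hbud, wwlc}.
deg(pgir) = 24; N(pgir) = {wusp, qdlp, vmpr, yslq, ucyc, aijh, pmgz, htca, nlrh, fjrh, idpb, fiqj, nyzt, qqcq, jefa, spvc, wjwg, hfgq, fevq, mewn, qmyp, hbud, wwlc, zjpr}.
N(wwlc) = {wusp, qdlp, vmpr, yslq, ucyc, aijh, pmgz, htca, pgir, nlrh, fjrh, vynr, fiqj, nyzt, qqcq, spvc, oyqs, wjwg, udfq, hfgq, fevq, ifoo, mewn, qmyp, qszj, hbud, zjpr}, |N(wwlc)| = 27.
K_{7,7,6,4,3,3} (perfect); ϑ(G) = α(G) = max{7,7,6,4,3,3} = 7.
= 7.0000… (decimal).
Check 7 ≤ 7 ≤ 7: collapsed.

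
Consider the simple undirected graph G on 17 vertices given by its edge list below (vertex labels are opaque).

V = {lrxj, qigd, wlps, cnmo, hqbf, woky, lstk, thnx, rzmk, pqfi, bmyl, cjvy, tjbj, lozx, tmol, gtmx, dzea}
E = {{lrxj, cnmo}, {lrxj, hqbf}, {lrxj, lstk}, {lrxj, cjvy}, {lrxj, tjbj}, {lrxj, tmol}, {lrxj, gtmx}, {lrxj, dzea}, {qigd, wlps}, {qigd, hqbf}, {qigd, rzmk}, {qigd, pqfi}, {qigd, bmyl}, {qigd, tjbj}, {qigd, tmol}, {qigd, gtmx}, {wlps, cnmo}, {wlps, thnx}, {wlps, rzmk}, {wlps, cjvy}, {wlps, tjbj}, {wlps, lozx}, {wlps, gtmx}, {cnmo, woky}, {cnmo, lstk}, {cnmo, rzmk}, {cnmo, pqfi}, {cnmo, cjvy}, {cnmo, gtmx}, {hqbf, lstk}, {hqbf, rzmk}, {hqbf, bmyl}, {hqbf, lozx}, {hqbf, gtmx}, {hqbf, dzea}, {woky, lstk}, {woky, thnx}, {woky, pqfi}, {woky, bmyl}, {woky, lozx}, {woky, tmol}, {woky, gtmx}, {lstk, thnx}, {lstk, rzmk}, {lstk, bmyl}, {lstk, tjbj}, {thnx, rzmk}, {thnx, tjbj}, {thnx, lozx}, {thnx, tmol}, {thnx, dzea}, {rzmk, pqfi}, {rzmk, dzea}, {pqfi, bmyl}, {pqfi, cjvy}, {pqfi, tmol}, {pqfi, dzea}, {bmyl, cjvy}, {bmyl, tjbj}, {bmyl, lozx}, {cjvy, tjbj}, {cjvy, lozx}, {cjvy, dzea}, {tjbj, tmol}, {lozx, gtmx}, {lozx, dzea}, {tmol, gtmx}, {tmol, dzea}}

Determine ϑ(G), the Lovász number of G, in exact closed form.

sqrt(17)

deg(bmyl) = 8; N(bmyl) = {qigd, hqbf, woky, lstk, pqfi, cjvy, tjbj, lozx}.
deg(qigd) = 8; N(qigd) = {wlps, hqbf, rzmk, pqfi, bmyl, tjbj, tmol, gtmx}.
deg(cnmo) = 8; N(cnmo) = {lrxj, wlps, woky, lstk, rzmk, pqfi, cjvy, gtmx}.
deg(woky) = 8; N(woky) = {cnmo, lstk, thnx, pqfi, bmyl, lozx, tmol, gtmx}.
8-regular, N=17; SR(17,8,3,4) — a Paley graph.
A has 3 distinct eigenvalues ≈ [8.0, 1.561553, -2.561553].
Lovász: ϑ = −17(-sqrt(17)/2 - 1/2)/(8+-(-sqrt(17)/2 - 1/2)) = sqrt(17).
= 4.1231… (decimal).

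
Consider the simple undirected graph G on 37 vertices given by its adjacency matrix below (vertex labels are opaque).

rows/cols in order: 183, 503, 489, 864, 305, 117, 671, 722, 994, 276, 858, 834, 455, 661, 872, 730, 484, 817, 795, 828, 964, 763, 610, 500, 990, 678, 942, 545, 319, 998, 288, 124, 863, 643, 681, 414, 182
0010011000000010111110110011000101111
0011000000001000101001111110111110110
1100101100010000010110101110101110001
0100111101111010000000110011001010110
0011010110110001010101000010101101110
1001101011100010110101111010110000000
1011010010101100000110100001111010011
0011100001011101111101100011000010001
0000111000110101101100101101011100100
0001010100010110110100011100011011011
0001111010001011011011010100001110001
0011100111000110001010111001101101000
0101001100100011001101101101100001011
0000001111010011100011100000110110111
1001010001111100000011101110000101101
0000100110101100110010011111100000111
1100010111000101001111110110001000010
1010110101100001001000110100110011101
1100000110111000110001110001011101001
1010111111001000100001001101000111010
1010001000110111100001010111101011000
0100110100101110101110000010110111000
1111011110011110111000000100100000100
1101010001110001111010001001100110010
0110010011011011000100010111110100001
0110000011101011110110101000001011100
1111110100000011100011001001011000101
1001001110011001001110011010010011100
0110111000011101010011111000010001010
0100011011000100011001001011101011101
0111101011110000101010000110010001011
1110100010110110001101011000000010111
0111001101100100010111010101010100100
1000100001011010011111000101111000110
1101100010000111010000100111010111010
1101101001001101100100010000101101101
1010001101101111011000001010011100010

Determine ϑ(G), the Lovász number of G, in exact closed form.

N(288) = {503, 489, 864, 305, 671, 994, 276, 858, 834, 484, 795, 964, 678, 942, 998, 643, 414, 182}, |N(288)| = 18.
deg(610) = 18; N(610) = {183, 503, 489, 864, 117, 671, 722, 994, 834, 455, 661, 872, 484, 817, 795, 678, 319, 681}.
Vertex 681 has 18 neighbors: 183, 503, 864, 305, 994, 661, 872, 730, 817, 610, 678, 942, 545, 998, 124, 863, 643, 414.
deg(964) = 18; N(964) = {183, 489, 671, 858, 834, 661, 872, 730, 484, 763, 500, 678, 942, 545, 319, 288, 863, 643}.
37-vertex 18-regular graph: strongly regular (37,18,8,9).
The 3 distinct eigenvalues: [18.0, 2.54138, -3.54138].
−37·(-sqrt(37)/2 - 1/2) / ((18)−(-sqrt(37)/2 - 1/2)) = sqrt(37) = ϑ(G).
ϑ(G) ≈ 6.0827625.

sqrt(37)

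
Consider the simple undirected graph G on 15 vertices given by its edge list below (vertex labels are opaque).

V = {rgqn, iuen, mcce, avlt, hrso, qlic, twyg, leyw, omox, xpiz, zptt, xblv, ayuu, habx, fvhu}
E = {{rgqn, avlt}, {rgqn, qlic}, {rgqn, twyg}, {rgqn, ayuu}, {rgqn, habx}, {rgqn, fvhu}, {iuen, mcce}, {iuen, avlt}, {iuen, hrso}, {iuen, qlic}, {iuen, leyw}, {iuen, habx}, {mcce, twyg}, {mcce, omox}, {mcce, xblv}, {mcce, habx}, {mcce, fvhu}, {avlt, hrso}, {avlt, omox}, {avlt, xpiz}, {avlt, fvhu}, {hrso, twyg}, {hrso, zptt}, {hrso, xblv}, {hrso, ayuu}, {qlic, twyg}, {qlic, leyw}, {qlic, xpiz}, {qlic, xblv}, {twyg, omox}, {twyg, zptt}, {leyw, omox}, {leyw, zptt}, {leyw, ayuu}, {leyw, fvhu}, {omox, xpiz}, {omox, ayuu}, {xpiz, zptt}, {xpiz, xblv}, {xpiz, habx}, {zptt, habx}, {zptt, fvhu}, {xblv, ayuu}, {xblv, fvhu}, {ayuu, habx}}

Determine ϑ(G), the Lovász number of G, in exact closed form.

N(xpiz) = {avlt, qlic, omox, zptt, xblv, habx}, |N(xpiz)| = 6.
deg(twyg) = 6; N(twyg) = {rgqn, mcce, hrso, qlic, omox, zptt}.
deg(avlt) = 6; N(avlt) = {rgqn, iuen, hrso, omox, xpiz, fvhu}.
Vertex habx has 6 neighbors: rgqn, iuen, mcce, xpiz, zptt, ayuu.
15-vertex 6-regular graph: Kneser K(6,2) on C(6,2)=15 vertices.
A has 3 distinct eigenvalues ≈ [6.0, 1.0, -3.0].
Lovász: ϑ = −15(-3)/(6+-1*(-3)) = 5.
Numerically 5.000000000.

5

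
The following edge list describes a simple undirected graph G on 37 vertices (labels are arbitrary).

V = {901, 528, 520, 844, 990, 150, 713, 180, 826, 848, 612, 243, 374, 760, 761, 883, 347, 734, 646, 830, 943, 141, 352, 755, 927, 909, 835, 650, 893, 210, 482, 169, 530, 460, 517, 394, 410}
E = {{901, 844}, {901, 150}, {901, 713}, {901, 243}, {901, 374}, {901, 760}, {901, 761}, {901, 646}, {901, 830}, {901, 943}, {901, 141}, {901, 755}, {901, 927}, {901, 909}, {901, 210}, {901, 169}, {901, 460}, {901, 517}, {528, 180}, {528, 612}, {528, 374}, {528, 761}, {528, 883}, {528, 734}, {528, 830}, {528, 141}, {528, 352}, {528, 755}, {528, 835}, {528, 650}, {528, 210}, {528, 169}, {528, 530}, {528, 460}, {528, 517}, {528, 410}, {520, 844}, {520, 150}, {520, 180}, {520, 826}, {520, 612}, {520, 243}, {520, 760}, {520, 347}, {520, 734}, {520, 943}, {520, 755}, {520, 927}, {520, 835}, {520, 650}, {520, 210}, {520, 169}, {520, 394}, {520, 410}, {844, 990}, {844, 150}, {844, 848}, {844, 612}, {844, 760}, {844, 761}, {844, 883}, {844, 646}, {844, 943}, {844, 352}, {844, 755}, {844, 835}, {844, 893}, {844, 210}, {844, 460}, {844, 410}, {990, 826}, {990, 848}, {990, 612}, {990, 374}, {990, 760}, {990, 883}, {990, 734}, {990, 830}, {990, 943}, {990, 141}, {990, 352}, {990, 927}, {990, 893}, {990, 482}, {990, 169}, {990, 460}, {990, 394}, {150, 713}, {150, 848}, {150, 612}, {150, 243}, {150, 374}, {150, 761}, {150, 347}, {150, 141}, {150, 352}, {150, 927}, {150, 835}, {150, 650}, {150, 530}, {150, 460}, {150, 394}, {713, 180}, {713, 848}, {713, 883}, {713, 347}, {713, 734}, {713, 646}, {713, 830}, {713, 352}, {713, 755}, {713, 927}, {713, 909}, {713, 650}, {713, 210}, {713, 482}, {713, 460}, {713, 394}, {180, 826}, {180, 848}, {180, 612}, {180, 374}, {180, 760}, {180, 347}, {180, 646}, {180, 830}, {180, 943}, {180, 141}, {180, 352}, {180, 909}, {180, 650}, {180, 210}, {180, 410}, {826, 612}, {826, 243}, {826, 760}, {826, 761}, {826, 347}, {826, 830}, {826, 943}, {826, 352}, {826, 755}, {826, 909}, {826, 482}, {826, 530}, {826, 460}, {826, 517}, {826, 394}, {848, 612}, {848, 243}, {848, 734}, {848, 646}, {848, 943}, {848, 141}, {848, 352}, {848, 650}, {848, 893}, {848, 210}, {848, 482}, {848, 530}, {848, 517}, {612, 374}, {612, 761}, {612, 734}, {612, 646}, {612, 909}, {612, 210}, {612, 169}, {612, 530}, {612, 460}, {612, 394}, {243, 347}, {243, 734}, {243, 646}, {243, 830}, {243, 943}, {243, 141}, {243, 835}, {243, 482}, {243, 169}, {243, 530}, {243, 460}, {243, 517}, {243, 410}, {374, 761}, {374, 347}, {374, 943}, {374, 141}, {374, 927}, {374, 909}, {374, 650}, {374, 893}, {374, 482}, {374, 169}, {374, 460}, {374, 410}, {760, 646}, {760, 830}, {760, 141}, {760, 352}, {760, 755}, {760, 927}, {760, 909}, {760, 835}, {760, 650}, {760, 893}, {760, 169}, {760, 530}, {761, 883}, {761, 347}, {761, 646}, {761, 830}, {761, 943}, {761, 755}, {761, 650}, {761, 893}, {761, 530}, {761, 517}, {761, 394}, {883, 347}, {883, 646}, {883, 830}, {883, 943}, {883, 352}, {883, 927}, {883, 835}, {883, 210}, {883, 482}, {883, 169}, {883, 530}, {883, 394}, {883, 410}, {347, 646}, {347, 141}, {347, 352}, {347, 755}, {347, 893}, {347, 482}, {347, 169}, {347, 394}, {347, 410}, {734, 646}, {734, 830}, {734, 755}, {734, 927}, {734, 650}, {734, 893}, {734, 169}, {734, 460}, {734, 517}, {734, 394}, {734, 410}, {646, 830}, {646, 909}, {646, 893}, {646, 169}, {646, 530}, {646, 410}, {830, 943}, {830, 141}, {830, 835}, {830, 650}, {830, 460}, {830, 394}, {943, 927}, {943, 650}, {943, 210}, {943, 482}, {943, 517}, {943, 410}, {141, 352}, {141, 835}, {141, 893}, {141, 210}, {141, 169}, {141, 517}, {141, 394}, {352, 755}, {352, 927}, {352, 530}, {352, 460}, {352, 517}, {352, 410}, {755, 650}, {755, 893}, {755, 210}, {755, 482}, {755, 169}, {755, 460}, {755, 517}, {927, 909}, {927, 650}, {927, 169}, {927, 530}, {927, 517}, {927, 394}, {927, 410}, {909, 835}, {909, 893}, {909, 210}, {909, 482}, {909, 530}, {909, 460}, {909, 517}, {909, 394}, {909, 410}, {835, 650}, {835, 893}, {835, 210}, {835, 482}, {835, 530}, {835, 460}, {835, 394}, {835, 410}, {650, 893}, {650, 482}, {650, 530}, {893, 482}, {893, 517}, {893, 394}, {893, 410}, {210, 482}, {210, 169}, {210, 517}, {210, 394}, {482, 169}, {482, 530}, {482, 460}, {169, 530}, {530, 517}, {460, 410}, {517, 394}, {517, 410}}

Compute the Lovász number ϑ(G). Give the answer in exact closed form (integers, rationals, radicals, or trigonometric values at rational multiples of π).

Vertex 883 has 18 neighbors: 528, 844, 990, 713, 761, 347, 646, 830, 943, 352, 927, 835, 210, 482, 169, 530, 394, 410.
Vertex 943 has 18 neighbors: 901, 520, 844, 990, 180, 826, 848, 243, 374, 761, 883, 830, 927, 650, 210, 482, 517, 410.
Vertex 169 has 18 neighbors: 901, 528, 520, 990, 612, 243, 374, 760, 883, 347, 734, 646, 141, 755, 927, 210, 482, 530.
Vertex 761 has 18 neighbors: 901, 528, 844, 150, 826, 612, 374, 883, 347, 646, 830, 943, 755, 650, 893, 530, 517, 394.
G on 37 vertices is 18-regular; SR(37,18,8,9) — a Paley graph.
A has 3 distinct eigenvalues ≈ [18.0, 2.54138, -3.54138].
Lovász: ϑ = −37(-sqrt(37)/2 - 1/2)/(18+-(-sqrt(37)/2 - 1/2)) = sqrt(37).
= 6.08276… (decimal).

sqrt(37)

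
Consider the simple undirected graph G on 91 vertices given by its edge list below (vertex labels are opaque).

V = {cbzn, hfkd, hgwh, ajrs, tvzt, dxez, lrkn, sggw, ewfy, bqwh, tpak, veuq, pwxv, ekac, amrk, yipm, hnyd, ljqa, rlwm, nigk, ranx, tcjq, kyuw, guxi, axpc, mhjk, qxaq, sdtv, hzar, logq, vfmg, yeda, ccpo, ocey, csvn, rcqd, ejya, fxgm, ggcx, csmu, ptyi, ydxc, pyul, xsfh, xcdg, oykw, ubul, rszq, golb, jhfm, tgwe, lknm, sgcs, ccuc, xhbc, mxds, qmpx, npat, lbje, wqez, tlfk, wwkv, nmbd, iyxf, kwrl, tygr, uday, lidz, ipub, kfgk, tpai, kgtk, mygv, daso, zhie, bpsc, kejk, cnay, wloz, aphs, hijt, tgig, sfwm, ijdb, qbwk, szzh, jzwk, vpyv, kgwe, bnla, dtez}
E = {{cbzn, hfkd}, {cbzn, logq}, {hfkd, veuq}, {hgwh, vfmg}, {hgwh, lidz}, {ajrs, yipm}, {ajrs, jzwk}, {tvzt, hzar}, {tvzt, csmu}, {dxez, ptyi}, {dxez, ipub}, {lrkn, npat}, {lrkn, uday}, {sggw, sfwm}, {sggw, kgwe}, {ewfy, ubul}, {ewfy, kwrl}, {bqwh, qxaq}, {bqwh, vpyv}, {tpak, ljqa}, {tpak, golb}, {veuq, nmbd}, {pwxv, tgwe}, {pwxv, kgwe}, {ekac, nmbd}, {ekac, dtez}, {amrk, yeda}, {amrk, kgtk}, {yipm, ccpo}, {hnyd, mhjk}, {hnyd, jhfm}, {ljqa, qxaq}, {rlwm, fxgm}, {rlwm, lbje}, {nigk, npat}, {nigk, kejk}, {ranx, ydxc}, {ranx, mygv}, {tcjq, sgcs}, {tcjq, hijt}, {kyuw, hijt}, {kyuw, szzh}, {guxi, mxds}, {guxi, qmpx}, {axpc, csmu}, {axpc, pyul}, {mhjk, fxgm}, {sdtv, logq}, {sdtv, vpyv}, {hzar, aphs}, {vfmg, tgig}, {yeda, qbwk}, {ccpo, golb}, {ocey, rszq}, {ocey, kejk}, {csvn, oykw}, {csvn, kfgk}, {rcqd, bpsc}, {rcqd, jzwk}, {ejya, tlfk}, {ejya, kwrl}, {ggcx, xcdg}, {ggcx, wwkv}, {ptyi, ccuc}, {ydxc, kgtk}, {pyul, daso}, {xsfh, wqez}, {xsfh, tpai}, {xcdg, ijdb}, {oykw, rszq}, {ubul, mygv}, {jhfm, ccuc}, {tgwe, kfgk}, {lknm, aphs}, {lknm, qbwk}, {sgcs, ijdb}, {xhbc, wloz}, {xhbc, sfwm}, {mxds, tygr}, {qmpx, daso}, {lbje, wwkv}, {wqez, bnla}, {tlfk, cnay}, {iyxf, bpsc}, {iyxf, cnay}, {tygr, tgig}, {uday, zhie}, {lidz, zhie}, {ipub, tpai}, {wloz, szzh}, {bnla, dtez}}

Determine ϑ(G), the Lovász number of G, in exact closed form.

deg(amrk) = 2; N(amrk) = {yeda, kgtk}.
Vertex oykw has 2 neighbors: csvn, rszq.
deg(iyxf) = 2; N(iyxf) = {bpsc, cnay}.
N(tgwe) = {pwxv, kfgk}, |N(tgwe)| = 2.
91-vertex 2-regular graph: this is C_{91}, the 91-cycle.
spec(A) ≈ [2.0, 1.9952, 1.981, 1.9572, 1.9242, 1.882, 1.8308, 1.7709, 1.7026, 1.6261, 1.5419, 1.4504, 1.3519, 1.247, 1.1361, 1.0199, 0.8987, 0.7733, 0.6442, 0.5121, 0.3775, 0.2411, 0.1035, -0.0345, -0.1724, -0.3095, -0.445, -0.5785, -0.7092, -0.8365, -0.9599, -1.0786, -1.1923, -1.3002, -1.402, -1.497, -1.585, -1.6653, -1.7378, -1.8019, -1.8575, -1.9042, -1.9419, -1.9703, -1.9893, -1.9988] (distinct, 4 d.p.).
Lovász: ϑ = −91(-2*cos(pi/91))/(2+-(-1)*2*cos(pi/91)) = 91*cos(pi/91)/(cos(pi/91) + 1).
Numerically 45.486440158.
45 ≤ 91*cos(pi/91)/(cos(pi/91) + 1) ≤ 46: both strict.

91*cos(pi/91)/(cos(pi/91) + 1)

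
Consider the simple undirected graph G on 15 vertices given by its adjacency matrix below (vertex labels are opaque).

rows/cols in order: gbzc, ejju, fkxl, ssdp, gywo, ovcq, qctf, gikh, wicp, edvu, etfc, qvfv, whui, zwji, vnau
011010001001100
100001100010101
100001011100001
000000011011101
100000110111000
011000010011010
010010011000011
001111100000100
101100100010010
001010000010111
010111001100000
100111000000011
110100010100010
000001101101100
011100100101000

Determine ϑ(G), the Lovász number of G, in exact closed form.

N(gywo) = {gbzc, qctf, gikh, edvu, etfc, qvfv}, |N(gywo)| = 6.
Vertex ssdp has 6 neighbors: gikh, wicp, etfc, qvfv, whui, vnau.
deg(fkxl) = 6; N(fkxl) = {gbzc, ovcq, gikh, wicp, edvu, vnau}.
Vertex wicp has 6 neighbors: gbzc, fkxl, ssdp, qctf, etfc, zwji.
Every vertex has degree 6 (N=15); this is K(6,2), the Kneser graph.
Distinct eigenvalues (to 5 d.p.): [6.0, 1.0, -3.0].
With N=15: ϑ(G) = 15·(-1*(-3))/(6−(-3)) = 5.
ϑ(G) ≈ 5.00000000.

5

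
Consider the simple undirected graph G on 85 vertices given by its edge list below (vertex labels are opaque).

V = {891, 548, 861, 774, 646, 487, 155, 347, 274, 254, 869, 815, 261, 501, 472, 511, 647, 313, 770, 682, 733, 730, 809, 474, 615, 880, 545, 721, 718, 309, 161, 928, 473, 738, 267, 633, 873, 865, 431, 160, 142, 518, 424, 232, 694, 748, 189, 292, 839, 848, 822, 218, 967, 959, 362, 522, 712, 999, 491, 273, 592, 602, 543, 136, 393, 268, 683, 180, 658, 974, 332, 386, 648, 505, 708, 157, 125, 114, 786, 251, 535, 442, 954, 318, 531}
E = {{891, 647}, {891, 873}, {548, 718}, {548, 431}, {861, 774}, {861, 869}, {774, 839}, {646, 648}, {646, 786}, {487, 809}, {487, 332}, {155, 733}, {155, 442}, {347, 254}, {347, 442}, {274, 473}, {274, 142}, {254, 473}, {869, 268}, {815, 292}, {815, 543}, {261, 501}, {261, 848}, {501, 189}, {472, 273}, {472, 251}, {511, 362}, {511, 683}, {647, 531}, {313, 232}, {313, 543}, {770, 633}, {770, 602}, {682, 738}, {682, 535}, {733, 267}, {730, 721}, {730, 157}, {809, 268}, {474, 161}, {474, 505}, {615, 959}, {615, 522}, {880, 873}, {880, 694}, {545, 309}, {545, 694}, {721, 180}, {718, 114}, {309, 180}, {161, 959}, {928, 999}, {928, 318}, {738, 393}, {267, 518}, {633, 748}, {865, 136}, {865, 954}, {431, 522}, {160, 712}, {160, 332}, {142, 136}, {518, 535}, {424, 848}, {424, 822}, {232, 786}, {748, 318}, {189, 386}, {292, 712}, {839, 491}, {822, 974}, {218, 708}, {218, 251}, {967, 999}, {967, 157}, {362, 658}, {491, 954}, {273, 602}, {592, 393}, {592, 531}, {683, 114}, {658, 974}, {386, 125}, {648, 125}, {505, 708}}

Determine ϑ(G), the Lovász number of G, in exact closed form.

Vertex 974 has 2 neighbors: 822, 658.
deg(273) = 2; N(273) = {472, 602}.
N(815) = {292, 543}, |N(815)| = 2.
N(873) = {891, 880}, |N(873)| = 2.
85-vertex 2-regular graph: the odd cycle C_{85}.
Distinct eigenvalues (to 6 d.p.): [2.0, 1.994538, 1.978183, 1.951024, 1.913209, 1.864944, 1.806494, 1.738178, 1.660368, 1.57349, 1.478018, 1.374473, 1.263422, 1.14547, 1.021262, 0.891477, 0.756822, 0.618034, 0.47587, 0.331108, 0.184537, 0.036958, -0.110823, -0.257998, -0.403765, -0.547326, -0.687898, -0.824713, -0.957023, -1.084107, -1.205269, -1.319849, -1.42722, -1.526797, -1.618034, -1.700434, -1.773547, -1.836974, -1.890368, -1.933437, -1.965946, -1.987718, -1.998634].
Lovász: ϑ = −85(-2*cos(pi/85))/(2+-(-1)*2*cos(pi/85)) = 85*cos(pi/85)/(cos(pi/85) + 1).
= 42.4854826… (decimal).
Sandwich: α(G)=42 ≤ ϑ(G)=85*cos(pi/85)/(cos(pi/85) + 1) ≤ χ(Ḡ)=43 (both strict).

85*cos(pi/85)/(cos(pi/85) + 1)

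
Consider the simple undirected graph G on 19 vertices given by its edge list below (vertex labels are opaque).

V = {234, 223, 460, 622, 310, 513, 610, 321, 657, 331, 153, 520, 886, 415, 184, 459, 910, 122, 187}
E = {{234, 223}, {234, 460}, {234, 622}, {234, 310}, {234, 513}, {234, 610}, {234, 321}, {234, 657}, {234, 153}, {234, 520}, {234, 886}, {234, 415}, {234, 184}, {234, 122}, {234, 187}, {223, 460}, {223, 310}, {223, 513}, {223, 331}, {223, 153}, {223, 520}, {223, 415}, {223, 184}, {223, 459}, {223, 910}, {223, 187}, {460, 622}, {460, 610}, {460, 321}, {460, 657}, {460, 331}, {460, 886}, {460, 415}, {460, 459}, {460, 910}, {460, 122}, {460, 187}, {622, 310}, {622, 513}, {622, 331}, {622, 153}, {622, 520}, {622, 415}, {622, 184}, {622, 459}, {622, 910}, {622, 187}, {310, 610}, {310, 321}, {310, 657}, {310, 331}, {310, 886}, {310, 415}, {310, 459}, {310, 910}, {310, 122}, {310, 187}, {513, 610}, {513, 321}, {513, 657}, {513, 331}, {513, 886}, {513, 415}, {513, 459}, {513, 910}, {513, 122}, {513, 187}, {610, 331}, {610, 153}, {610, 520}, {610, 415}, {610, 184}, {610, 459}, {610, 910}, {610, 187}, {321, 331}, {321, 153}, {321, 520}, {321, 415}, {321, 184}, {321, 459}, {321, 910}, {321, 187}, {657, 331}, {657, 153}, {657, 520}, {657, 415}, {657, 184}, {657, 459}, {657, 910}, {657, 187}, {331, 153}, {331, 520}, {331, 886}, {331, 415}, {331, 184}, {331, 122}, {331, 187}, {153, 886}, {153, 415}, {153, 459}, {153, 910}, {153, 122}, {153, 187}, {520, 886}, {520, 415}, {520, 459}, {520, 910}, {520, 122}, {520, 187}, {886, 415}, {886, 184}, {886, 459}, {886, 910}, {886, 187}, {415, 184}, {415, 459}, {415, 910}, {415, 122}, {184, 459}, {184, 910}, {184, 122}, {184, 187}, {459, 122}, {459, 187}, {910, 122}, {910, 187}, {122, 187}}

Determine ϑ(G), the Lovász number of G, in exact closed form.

deg(153) = 13; N(153) = {234, 223, 622, 610, 321, 657, 331, 886, 415, 459, 910, 122, 187}.
Vertex 886 has 12 neighbors: 234, 460, 310, 513, 331, 153, 520, 415, 184, 459, 910, 187.
N(520) = {234, 223, 622, 610, 321, 657, 331, 886, 415, 459, 910, 122, 187}, |N(520)| = 13.
deg(321) = 12; N(321) = {234, 460, 310, 513, 331, 153, 520, 415, 184, 459, 910, 187}.
4 parts of sizes [7, 6, 4, 2]; α(G) = 7 = ϑ (perfect).
ϑ(G) ≈ 7.00000000.
7 ≤ 7 ≤ 7: collapsed.

7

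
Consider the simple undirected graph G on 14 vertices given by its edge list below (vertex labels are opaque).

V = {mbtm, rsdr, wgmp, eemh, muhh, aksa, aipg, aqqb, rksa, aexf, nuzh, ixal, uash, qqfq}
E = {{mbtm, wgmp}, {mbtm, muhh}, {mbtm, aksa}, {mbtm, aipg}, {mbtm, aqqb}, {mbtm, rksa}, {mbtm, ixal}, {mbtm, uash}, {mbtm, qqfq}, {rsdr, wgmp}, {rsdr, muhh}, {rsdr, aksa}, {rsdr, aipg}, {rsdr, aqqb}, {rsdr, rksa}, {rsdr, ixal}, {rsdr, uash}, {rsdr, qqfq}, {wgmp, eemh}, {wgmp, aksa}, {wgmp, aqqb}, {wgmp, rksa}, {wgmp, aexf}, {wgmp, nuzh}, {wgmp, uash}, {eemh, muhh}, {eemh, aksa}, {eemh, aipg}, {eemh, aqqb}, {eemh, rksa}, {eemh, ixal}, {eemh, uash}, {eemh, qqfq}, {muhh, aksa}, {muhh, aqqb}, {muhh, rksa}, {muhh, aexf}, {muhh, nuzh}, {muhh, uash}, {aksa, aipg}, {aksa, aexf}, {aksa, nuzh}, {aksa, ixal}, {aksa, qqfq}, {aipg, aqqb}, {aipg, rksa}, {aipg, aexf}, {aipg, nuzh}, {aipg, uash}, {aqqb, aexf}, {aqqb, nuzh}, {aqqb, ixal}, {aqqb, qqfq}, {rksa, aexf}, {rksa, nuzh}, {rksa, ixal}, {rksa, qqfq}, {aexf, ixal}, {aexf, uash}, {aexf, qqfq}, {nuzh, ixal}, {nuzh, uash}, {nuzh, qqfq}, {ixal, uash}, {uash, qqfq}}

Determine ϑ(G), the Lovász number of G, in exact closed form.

5

Vertex aqqb has 10 neighbors: mbtm, rsdr, wgmp, eemh, muhh, aipg, aexf, nuzh, ixal, qqfq.
deg(rsdr) = 9; N(rsdr) = {wgmp, muhh, aksa, aipg, aqqb, rksa, ixal, uash, qqfq}.
N(aexf) = {wgmp, muhh, aksa, aipg, aqqb, rksa, ixal, uash, qqfq}, |N(aexf)| = 9.
Vertex qqfq has 9 neighbors: mbtm, rsdr, eemh, aksa, aqqb, rksa, aexf, nuzh, uash.
K_{5,5,4} (perfect); ϑ(G) = α(G) = max{5,5,4} = 5.
Numerically 5.00000000.
α=5, χ(Ḡ)=5; ϑ=5 lies between (collapsed).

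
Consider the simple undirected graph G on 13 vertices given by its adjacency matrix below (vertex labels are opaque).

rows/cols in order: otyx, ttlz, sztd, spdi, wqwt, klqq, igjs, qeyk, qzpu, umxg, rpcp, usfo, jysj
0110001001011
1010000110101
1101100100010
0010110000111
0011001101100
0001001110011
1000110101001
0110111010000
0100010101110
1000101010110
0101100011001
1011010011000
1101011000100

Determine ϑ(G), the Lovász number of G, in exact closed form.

sqrt(13)

N(igjs) = {otyx, wqwt, klqq, qeyk, umxg, jysj}, |N(igjs)| = 6.
deg(otyx) = 6; N(otyx) = {ttlz, sztd, igjs, umxg, usfo, jysj}.
deg(spdi) = 6; N(spdi) = {sztd, wqwt, klqq, rpcp, usfo, jysj}.
Vertex sztd has 6 neighbors: otyx, ttlz, spdi, wqwt, qeyk, usfo.
deg(v) = 6 for all v (|V|=13); Paley(13): SR with (k,λ,μ)=(6,2,3).
Distinct eigenvalues (to 3 d.p.): [6.0, 1.303, -2.303].
λ_max=6, λ_min=-sqrt(13)/2 - 1/2; ϑ = −13·λ_min/(λ_max−λ_min) = sqrt(13).
Numerically 3.605551.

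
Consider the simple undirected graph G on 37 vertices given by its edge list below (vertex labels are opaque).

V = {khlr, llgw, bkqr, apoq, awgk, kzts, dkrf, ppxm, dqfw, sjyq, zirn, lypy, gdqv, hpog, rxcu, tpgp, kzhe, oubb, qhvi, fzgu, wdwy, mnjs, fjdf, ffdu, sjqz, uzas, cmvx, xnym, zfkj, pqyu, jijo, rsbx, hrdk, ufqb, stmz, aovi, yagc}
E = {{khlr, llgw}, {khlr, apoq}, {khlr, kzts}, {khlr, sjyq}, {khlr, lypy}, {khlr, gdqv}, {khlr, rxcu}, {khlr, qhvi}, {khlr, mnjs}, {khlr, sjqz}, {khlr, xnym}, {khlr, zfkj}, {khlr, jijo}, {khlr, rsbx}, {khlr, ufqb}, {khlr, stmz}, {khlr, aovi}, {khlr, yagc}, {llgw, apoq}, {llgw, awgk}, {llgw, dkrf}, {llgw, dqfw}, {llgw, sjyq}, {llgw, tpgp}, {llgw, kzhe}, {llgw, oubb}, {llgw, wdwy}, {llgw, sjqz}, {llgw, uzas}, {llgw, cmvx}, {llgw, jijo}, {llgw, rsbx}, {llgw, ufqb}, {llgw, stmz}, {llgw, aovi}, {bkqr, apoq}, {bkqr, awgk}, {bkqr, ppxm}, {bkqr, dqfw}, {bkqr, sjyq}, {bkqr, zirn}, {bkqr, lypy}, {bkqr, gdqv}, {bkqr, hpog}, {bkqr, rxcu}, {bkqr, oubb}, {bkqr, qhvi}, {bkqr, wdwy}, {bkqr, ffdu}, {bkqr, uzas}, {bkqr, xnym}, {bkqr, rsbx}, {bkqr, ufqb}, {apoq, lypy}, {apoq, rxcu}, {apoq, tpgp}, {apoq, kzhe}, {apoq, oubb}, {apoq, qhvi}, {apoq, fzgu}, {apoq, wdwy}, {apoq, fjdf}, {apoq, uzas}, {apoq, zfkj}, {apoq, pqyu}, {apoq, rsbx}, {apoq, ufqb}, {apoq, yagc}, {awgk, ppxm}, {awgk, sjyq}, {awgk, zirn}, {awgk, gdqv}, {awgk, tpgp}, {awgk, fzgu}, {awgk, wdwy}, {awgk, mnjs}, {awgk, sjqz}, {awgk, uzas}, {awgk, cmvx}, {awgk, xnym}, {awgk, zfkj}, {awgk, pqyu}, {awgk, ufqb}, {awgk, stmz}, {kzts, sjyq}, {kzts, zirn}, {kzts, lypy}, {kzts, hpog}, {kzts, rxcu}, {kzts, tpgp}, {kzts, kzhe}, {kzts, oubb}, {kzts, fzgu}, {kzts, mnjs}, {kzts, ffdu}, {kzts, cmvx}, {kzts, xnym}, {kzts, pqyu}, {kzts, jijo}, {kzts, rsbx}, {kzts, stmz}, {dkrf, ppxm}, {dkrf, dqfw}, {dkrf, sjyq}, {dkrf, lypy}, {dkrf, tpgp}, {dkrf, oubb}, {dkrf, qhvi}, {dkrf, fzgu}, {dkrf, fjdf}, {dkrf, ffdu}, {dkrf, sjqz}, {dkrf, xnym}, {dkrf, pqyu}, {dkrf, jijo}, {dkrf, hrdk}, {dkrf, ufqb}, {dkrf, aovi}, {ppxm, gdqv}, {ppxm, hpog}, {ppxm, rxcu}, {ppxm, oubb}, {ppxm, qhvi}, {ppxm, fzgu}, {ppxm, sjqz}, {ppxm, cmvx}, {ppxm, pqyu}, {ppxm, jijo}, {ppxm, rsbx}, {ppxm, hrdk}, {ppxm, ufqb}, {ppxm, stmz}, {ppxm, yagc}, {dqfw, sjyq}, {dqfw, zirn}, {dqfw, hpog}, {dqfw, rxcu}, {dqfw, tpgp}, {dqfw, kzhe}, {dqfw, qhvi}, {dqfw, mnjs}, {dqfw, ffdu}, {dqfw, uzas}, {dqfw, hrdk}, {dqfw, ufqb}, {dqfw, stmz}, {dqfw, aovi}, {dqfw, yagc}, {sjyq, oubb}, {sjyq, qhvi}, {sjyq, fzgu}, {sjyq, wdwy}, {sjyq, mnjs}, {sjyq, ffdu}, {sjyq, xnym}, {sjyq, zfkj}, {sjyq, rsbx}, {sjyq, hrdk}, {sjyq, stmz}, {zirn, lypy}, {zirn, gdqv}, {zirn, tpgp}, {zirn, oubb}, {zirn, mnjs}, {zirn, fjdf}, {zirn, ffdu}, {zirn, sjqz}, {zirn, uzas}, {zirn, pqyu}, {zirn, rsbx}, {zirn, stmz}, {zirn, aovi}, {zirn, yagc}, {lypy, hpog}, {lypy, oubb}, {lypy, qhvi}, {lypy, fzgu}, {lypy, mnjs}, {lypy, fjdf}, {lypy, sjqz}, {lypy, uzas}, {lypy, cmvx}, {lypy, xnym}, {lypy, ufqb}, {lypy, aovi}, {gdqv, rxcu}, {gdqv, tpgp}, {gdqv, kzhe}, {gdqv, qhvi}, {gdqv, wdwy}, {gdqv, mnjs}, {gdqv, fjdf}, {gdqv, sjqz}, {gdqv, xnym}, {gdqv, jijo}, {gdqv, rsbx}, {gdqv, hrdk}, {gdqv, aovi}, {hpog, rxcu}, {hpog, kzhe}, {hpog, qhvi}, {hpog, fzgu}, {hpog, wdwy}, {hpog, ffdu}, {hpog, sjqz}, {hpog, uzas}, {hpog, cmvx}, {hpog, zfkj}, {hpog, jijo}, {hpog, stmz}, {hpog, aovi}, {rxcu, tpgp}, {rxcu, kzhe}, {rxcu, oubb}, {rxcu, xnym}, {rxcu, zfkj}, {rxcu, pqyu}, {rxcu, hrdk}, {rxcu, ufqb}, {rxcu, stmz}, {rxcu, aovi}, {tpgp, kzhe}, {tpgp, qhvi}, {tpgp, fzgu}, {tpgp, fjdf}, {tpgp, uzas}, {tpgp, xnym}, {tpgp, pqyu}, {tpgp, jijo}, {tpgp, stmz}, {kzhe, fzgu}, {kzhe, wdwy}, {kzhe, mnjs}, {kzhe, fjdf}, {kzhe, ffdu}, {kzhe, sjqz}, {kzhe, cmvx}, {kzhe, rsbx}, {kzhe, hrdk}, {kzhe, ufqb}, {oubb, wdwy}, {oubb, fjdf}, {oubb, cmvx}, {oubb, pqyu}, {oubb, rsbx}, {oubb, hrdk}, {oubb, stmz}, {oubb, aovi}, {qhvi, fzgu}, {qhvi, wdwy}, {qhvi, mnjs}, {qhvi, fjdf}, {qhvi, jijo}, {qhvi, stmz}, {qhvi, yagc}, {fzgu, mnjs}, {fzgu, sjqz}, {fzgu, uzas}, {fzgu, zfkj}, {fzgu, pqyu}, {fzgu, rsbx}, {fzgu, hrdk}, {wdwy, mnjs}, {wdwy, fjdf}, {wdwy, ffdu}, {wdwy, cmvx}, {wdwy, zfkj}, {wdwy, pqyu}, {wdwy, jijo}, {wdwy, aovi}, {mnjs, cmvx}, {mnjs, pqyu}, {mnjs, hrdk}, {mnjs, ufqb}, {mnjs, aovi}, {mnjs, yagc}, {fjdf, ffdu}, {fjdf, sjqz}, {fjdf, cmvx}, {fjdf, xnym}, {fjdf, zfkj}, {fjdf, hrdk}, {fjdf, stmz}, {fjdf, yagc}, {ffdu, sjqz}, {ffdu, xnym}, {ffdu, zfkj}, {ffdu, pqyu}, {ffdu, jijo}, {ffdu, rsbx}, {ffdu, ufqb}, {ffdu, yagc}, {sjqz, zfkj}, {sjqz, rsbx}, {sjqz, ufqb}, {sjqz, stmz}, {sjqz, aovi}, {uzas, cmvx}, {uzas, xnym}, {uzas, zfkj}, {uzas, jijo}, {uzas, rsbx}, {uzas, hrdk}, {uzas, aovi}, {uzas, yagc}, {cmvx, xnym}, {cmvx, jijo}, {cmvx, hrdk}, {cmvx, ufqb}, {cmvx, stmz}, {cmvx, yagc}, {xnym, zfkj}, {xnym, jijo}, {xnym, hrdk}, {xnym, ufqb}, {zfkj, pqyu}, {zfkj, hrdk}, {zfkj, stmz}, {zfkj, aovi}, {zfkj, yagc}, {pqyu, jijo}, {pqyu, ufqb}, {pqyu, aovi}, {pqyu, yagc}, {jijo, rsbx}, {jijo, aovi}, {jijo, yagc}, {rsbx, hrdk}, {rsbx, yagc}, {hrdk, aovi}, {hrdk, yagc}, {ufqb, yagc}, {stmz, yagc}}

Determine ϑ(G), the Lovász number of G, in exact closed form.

sqrt(37)

deg(pqyu) = 18; N(pqyu) = {apoq, awgk, kzts, dkrf, ppxm, zirn, rxcu, tpgp, oubb, fzgu, wdwy, mnjs, ffdu, zfkj, jijo, ufqb, aovi, yagc}.
deg(oubb) = 18; N(oubb) = {llgw, bkqr, apoq, kzts, dkrf, ppxm, sjyq, zirn, lypy, rxcu, wdwy, fjdf, cmvx, pqyu, rsbx, hrdk, stmz, aovi}.
deg(uzas) = 18; N(uzas) = {llgw, bkqr, apoq, awgk, dqfw, zirn, lypy, hpog, tpgp, fzgu, cmvx, xnym, zfkj, jijo, rsbx, hrdk, aovi, yagc}.
deg(xnym) = 18; N(xnym) = {khlr, bkqr, awgk, kzts, dkrf, sjyq, lypy, gdqv, rxcu, tpgp, fjdf, ffdu, uzas, cmvx, zfkj, jijo, hrdk, ufqb}.
Every vertex has degree 18 (N=37); strongly regular (37,18,8,9).
Distinct eigenvalues (to 4 d.p.): [18.0, 2.5414, -3.5414].
λ_max=18, λ_min=-sqrt(37)/2 - 1/2; ϑ = −37·λ_min/(λ_max−λ_min) = sqrt(37).
ϑ(G) ≈ 6.0827625.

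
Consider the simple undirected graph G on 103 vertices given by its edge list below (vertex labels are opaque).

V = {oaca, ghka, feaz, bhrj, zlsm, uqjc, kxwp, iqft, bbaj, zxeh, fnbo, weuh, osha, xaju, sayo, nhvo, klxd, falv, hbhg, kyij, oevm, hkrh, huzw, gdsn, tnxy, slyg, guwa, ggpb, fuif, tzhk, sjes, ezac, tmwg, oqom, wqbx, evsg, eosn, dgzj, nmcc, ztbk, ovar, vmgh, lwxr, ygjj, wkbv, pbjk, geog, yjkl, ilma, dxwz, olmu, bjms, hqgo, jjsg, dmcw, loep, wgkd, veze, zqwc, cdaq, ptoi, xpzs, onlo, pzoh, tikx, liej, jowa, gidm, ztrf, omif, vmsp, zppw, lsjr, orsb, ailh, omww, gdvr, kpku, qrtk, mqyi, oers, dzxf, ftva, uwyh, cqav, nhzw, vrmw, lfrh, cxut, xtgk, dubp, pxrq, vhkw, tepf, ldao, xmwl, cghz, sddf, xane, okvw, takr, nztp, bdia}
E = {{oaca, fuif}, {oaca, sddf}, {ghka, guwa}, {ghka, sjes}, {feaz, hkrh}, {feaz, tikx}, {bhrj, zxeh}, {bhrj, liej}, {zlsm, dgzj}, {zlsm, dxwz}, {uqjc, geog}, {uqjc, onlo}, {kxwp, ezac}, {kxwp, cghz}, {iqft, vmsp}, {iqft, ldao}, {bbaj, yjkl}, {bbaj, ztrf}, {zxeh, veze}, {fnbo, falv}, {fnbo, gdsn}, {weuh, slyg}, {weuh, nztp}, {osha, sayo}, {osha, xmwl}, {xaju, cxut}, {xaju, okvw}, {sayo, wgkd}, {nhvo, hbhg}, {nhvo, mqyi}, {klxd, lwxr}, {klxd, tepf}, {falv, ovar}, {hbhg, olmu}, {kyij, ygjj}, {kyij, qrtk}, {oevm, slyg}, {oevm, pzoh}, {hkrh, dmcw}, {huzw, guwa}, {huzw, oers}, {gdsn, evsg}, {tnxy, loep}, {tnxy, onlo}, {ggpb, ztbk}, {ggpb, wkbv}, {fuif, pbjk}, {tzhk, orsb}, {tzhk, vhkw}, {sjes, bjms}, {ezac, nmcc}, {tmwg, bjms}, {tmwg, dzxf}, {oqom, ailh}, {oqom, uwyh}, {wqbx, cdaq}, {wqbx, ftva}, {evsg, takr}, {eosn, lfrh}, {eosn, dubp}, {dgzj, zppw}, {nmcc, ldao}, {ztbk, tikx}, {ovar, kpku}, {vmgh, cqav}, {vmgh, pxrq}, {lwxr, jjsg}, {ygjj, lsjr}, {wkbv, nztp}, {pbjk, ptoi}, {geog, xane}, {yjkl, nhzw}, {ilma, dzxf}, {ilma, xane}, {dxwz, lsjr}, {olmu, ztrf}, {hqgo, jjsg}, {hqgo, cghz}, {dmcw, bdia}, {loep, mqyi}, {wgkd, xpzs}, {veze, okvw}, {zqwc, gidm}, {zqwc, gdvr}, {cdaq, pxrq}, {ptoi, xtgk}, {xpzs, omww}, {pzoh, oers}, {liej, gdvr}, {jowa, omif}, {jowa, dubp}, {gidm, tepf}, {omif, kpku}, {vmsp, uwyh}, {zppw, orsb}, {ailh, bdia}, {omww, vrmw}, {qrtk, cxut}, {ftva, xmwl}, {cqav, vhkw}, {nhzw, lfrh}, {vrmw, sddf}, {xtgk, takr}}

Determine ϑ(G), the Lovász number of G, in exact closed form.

103*cos(pi/103)/(cos(pi/103) + 1)

N(vrmw) = {omww, sddf}, |N(vrmw)| = 2.
Vertex fuif has 2 neighbors: oaca, pbjk.
Vertex bbaj has 2 neighbors: yjkl, ztrf.
deg(liej) = 2; N(liej) = {bhrj, gdvr}.
Every vertex has degree 2 (N=103); connected 2-regular on 103 ⇒ C_{103}.
A has 52 distinct eigenvalues ≈ [2.0, 1.996, 1.985, 1.967, 1.941, 1.908, 1.868, 1.82, 1.767, 1.706, 1.639, 1.566, 1.488, 1.403, 1.314, 1.22, 1.121, 1.018, 0.911, 0.8, 0.687, 0.571, 0.454, 0.334, 0.213, 0.091, -0.03, -0.152, -0.274, -0.394, -0.513, -0.63, -0.744, -0.856, -0.965, -1.07, -1.171, -1.267, -1.359, -1.446, -1.528, -1.604, -1.673, -1.737, -1.794, -1.845, -1.888, -1.925, -1.955, -1.977, -1.992, -1.999].
λ_max=2, λ_min=-2*cos(pi/103); ϑ = −103·λ_min/(λ_max−λ_min) = 103*cos(pi/103)/(cos(pi/103) + 1).
≈ 51.48802047 (to 8 d.p.).
51 ≤ 103*cos(pi/103)/(cos(pi/103) + 1) ≤ 52: both strict.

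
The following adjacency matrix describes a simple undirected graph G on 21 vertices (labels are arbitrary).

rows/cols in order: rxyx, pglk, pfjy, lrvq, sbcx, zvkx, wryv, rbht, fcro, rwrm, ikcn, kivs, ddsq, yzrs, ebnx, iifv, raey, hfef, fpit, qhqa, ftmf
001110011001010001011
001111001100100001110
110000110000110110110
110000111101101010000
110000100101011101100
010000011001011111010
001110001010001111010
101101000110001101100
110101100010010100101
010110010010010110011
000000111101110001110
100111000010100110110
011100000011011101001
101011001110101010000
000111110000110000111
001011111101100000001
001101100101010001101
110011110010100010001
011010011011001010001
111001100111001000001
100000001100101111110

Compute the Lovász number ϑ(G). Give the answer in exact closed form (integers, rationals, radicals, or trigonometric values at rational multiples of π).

6

N(qhqa) = {rxyx, pglk, pfjy, zvkx, wryv, rwrm, ikcn, kivs, ebnx, ftmf}, |N(qhqa)| = 10.
deg(sbcx) = 10; N(sbcx) = {rxyx, pglk, wryv, rwrm, kivs, yzrs, ebnx, iifv, hfef, fpit}.
N(zvkx) = {pglk, rbht, fcro, kivs, yzrs, ebnx, iifv, raey, hfef, qhqa}, |N(zvkx)| = 10.
Vertex fcro has 10 neighbors: rxyx, pglk, lrvq, zvkx, wryv, ikcn, yzrs, iifv, fpit, ftmf.
G on 21 vertices is 10-regular; Kneser-type, 2-subsets of [7].
spec(A) ≈ [10.0, 1.0, -4.0] (distinct, 5 d.p.).
λ_max=10, λ_min=-4; ϑ = −21·λ_min/(λ_max−λ_min) = 6.
= 6.000000000… (decimal).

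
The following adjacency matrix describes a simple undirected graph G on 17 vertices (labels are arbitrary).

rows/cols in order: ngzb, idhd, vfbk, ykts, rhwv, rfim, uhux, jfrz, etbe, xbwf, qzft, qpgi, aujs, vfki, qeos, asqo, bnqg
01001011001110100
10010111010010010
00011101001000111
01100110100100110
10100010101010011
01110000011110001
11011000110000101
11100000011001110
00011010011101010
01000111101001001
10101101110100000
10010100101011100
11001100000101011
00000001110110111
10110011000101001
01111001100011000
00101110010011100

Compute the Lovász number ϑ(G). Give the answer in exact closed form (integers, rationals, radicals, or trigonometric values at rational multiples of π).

deg(aujs) = 8; N(aujs) = {ngzb, idhd, rhwv, rfim, qpgi, vfki, asqo, bnqg}.
deg(ngzb) = 8; N(ngzb) = {idhd, rhwv, uhux, jfrz, qzft, qpgi, aujs, qeos}.
deg(etbe) = 8; N(etbe) = {ykts, rhwv, uhux, xbwf, qzft, qpgi, vfki, asqo}.
N(qeos) = {ngzb, vfbk, ykts, uhux, jfrz, qpgi, vfki, bnqg}, |N(qeos)| = 8.
G on 17 vertices is 8-regular; SR(17,8,3,4) — a Paley graph.
The 3 distinct eigenvalues: [8.0, 1.561553, -2.561553].
Lovász (edge-transitive): ϑ = −17·(-sqrt(17)/2 - 1/2)/((8)−(-sqrt(17)/2 - 1/2)) = sqrt(17).
ϑ(G) ≈ 4.123105626.

sqrt(17)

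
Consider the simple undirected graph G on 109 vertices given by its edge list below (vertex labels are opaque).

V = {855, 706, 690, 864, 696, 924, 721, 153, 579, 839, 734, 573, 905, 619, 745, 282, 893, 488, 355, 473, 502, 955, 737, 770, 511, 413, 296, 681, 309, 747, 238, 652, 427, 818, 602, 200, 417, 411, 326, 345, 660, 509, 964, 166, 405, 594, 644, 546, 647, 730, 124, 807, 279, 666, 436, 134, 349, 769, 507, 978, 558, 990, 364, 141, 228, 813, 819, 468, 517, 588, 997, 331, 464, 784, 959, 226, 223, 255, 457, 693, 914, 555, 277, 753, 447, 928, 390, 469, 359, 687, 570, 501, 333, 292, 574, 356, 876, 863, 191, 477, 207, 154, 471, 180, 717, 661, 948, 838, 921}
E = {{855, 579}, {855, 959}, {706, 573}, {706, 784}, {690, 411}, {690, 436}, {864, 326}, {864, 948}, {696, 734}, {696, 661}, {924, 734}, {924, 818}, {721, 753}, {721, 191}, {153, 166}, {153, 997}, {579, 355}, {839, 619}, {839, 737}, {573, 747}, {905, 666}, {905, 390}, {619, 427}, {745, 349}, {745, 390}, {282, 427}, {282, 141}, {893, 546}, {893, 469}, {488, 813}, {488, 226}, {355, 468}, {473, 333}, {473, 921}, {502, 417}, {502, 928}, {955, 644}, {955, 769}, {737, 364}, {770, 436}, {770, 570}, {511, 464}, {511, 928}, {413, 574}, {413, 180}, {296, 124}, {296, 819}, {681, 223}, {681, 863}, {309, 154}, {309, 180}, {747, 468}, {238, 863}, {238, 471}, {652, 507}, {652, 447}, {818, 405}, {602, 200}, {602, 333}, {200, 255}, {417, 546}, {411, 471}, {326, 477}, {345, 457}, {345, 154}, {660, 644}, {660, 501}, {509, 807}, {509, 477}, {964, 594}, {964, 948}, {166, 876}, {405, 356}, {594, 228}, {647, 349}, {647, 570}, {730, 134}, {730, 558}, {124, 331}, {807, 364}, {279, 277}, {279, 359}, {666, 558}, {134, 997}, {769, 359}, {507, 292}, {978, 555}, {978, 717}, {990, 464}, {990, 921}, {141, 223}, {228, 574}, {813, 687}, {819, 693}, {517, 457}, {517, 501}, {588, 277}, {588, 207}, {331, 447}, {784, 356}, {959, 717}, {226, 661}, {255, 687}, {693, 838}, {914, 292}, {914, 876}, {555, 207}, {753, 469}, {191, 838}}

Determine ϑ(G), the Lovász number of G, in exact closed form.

Vertex 509 has 2 neighbors: 807, 477.
N(411) = {690, 471}, |N(411)| = 2.
N(570) = {770, 647}, |N(570)| = 2.
deg(413) = 2; N(413) = {574, 180}.
Regular of degree 2 on 109 vertices: this is C_{109}, the 109-cycle.
The 55 distinct eigenvalues: [2.0, 1.99668, 1.98672, 1.97017, 1.94707, 1.9175, 1.88157, 1.83938, 1.79108, 1.73683, 1.67682, 1.61123, 1.54029, 1.46424, 1.38332, 1.2978, 1.20797, 1.11413, 1.01659, 0.91568, 0.81172, 0.70506, 0.59606, 0.48509, 0.3725, 0.25867, 0.14399, 0.02882, -0.08644, -0.20141, -0.31572, -0.42897, -0.5408, -0.65083, -0.7587, -0.86406, -0.96654, -1.06581, -1.16154, -1.25341, -1.34111, -1.42437, -1.50289, -1.57642, -1.64471, -1.70754, -1.76469, -1.81598, -1.86125, -1.90032, -1.93309, -1.95943, -1.97927, -1.99253, -1.99917].
With N=109: ϑ(G) = 109·(-(-1)*2*cos(pi/109))/(2−(-2*cos(pi/109))) = 109*cos(pi/109)/(cos(pi/109) + 1).
Numerically 54.4887.
Lovász sandwich 54 ≤ 109*cos(pi/109)/(cos(pi/109) + 1) ≤ 55: both strict.

109*cos(pi/109)/(cos(pi/109) + 1)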